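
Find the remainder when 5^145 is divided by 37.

5

Successive squares of 5 mod 37: 5^1≡5, 5^2≡25, 5^4≡33, 5^8≡16, 5^16≡34, 5^32≡9, 5^64≡7, 5^128≡12.
Since 145 = 1 + 16 + 128 in binary, 5^145 ≡ 5·34·12 ≡ 5 (mod 37).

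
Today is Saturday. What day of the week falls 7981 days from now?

Dividing 7981 by 7 gives quotient 1140 and remainder 1.
Saturday + 1 day → Sunday.

Sunday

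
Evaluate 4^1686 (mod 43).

11

Successive squares of 4 mod 43: 4^1≡4, 4^2≡16, 4^4≡41, 4^8≡4, 4^16≡16, 4^32≡41, 4^64≡4, 4^128≡16, 4^256≡41, 4^512≡4, 4^1024≡16.
1686 = 2 + 4 + 16 + 128 + 512 + 1024, so 4^1686 ≡ 16·41·16·16·4·16 ≡ 11 (mod 43).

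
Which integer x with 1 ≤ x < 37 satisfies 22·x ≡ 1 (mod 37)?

32

22·32 = 704 = 19·37 + 1, so 22⁻¹ ≡ 32 (mod 37).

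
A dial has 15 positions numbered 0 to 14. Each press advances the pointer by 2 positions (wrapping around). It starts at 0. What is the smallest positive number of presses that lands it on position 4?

2

The inverse of 2 mod 15 is 8 (since 2·8 = 16 ≡ 1).
Multiplying both sides by 8: x ≡ 8·4 = 32 ≡ 2 (mod 15).
Check: 2·2 = 4 = 0·15 + 4.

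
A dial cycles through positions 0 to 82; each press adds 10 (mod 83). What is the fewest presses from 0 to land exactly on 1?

25

10·25 = 250 = 3·83 + 1, so 10⁻¹ ≡ 25 (mod 83).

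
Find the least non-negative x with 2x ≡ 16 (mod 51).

8

2⁻¹ ≡ 26 (mod 51) because 2·26 = 52 = 1·51 + 1.
Multiplying both sides by 26: x ≡ 26·16 = 416 ≡ 8 (mod 51).
Check: 2·8 = 16 = 0·51 + 16.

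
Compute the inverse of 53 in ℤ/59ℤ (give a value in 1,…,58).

53·49 = 2597 = 44·59 + 1, so 53⁻¹ ≡ 49 (mod 59).

49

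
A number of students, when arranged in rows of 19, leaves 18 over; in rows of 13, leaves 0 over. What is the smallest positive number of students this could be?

x ≡ 0 (mod 13) gives x ∈ {0, 13, 26, 39, 52, 65, 78, 91, …}.
The first of these with x mod 19 = 18 is 208.

208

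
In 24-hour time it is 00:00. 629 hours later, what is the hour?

5

Dividing 629 by 24 gives quotient 26 and remainder 5.
(0 + 5) mod 24 = 5.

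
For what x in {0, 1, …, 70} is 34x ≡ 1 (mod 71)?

The inverse of 34 mod 71 is 23 (since 34·23 = 782 ≡ 1).
Multiplying both sides by 23: x ≡ 23·1 = 23 ≡ 23 (mod 71).

23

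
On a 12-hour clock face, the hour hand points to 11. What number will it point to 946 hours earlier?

1

946 mod 12 = 10 (since 78·12 = 936).
11 − 10 → 1 on a 12-hour dial.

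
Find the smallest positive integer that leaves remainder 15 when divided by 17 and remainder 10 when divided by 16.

202

x ≡ 10 (mod 16) gives x ∈ {10, 26, 42, 58, 74, 90, 106, 122, …}.
The first of these with x mod 17 = 15 is 202.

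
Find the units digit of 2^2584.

6

Powers of 2 mod 10 repeat with period 4: 2, 4, 8, 6.
2584 leaves remainder 0 on division by 4, so 2^2584 ends in 6.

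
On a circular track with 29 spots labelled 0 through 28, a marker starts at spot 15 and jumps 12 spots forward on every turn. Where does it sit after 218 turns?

218·12 = 2616.
Dividing 2616 by 29 gives quotient 90 and remainder 6.
(15 + 6) mod 29 = 21.

21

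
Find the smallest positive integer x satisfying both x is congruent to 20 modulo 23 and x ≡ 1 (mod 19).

20

x ≡ 1 (mod 19) gives x ∈ {1, 20}.
The first of these with x mod 23 = 20 is 20.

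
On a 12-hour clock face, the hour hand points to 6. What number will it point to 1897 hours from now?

7

1897 − 158·12 = 1, so 1897 ≡ 1 (mod 12).
6 + 1 → 7 on a 12-hour dial.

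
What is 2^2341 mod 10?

2

The units digit of 2^n cycles with period 4: 2, 4, 8, 6, …
2341 mod 4 = 1, so the last digit matches 2^1 = 2.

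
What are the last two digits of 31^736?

81

By repeated squaring mod 100: 31^1≡31, 31^2≡61, 31^4≡21, 31^8≡41, 31^16≡81, 31^32≡61, 31^64≡21, 31^128≡41, 31^256≡81, 31^512≡61.
736 = 32 + 64 + 128 + 512, so 31^736 ≡ 61·21·41·61 ≡ 81 (mod 100).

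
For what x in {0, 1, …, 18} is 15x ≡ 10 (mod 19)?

7

The inverse of 15 mod 19 is 14 (since 15·14 = 210 ≡ 1).
So x ≡ 14·10 = 140 ≡ 7 (mod 19).
Check: 15·7 = 105 = 5·19 + 10.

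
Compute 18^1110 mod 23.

9

Square-and-reduce mod 23: 18^1≡18, 18^2≡2, 18^4≡4, 18^8≡16, 18^16≡3, 18^32≡9, 18^64≡12, 18^128≡6, 18^256≡13, 18^512≡8, 18^1024≡18.
1110 = 2 + 4 + 16 + 64 + 1024, so 18^1110 ≡ 2·4·3·12·18 ≡ 9 (mod 23).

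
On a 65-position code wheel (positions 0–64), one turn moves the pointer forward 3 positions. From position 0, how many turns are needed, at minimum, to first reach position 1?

3·22 = 66 = 1·65 + 1, so 3⁻¹ ≡ 22 (mod 65).

22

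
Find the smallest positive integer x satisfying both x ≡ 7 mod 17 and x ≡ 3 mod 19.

x ≡ 7 (mod 17) gives x ∈ {7, 24, 41}.
The first of these with x mod 19 = 3 is 41.

41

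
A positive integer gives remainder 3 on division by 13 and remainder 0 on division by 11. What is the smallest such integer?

55

Since 11·6 ≡ 1 (mod 13), take x = 0 + 11·((3−0)·6 mod 13) = 0 + 11·5 = 55.
Check: 55 mod 13 = 3, 55 mod 11 = 0.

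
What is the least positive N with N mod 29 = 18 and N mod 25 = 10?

685

Since 25·7 ≡ 1 (mod 29), take x = 10 + 25·((18−10)·7 mod 29) = 10 + 25·27 = 685.
Check: 685 mod 29 = 18, 685 mod 25 = 10.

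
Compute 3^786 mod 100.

Square-and-reduce mod 100: 3^1≡3, 3^2≡9, 3^4≡81, 3^8≡61, 3^16≡21, 3^32≡41, 3^64≡81, 3^128≡61, 3^256≡21, 3^512≡41.
786 = 2 + 16 + 256 + 512, so 3^786 ≡ 9·21·21·41 ≡ 29 (mod 100).

29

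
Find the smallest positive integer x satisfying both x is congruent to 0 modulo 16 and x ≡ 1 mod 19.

96

Since 19·11 ≡ 1 (mod 16), take x = 1 + 19·((0−1)·11 mod 16) = 1 + 19·5 = 96.
Check: 96 mod 16 = 0, 96 mod 19 = 1.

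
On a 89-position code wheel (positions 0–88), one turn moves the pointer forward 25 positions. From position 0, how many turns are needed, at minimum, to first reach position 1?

57

25·57 = 1425 = 16·89 + 1, so 25⁻¹ ≡ 57 (mod 89).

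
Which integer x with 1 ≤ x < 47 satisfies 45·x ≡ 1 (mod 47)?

23

45·23 = 1035 = 22·47 + 1, so 45⁻¹ ≡ 23 (mod 47).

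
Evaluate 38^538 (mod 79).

64

Square-and-reduce mod 79: 38^1≡38, 38^2≡22, 38^4≡10, 38^8≡21, 38^16≡46, 38^32≡62, 38^64≡52, 38^128≡18, 38^256≡8, 38^512≡64.
538 = 2 + 8 + 16 + 512, so 38^538 ≡ 22·21·46·64 ≡ 64 (mod 79).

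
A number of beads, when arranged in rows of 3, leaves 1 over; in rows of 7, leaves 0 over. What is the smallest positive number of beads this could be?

x ≡ 1 (mod 3) gives x ∈ {1, 4, 7}.
The first of these with x mod 7 = 0 is 7.

7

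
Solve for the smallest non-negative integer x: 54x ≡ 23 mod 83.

The inverse of 54 mod 83 is 20 (since 54·20 = 1080 ≡ 1).
So x ≡ 20·23 = 460 ≡ 45 (mod 83).

45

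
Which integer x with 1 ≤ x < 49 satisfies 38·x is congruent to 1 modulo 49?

40

49 = 1·38 + 11
38 = 3·11 + 5
11 = 2·5 + 1
5 = 5·1 + 0
Back-substituting gives 38·40 ≡ 1 (mod 49).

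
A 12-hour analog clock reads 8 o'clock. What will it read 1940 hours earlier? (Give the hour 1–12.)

12

1940 mod 12 = 8 (since 161·12 = 1932).
8 − 8 → 12 on a 12-hour dial.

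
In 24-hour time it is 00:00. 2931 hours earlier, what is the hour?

21

Dividing 2931 by 24 gives quotient 122 and remainder 3.
(0 − 3) mod 24 = 21.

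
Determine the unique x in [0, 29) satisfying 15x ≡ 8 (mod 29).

The inverse of 15 mod 29 is 2 (since 15·2 = 30 ≡ 1).
So x ≡ 2·8 = 16 ≡ 16 (mod 29).
Check: 15·16 = 240 = 8·29 + 8.

16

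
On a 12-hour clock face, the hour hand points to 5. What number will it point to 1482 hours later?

11

1482 = 123·12 + 6, so 1482 mod 12 = 6.
5 + 6 → 11 on a 12-hour dial.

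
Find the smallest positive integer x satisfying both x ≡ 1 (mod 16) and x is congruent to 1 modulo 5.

x ≡ 1 (mod 5) gives x ∈ {1}.
The first of these with x mod 16 = 1 is 1.

1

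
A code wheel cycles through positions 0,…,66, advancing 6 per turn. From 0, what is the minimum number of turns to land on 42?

6⁻¹ ≡ 56 (mod 67) because 6·56 = 336 = 5·67 + 1.
Multiplying both sides by 56: x ≡ 56·42 = 2352 ≡ 7 (mod 67).

7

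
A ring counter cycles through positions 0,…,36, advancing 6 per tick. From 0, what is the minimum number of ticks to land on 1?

31

The inverse of 6 mod 37 is 31 (since 6·31 = 186 ≡ 1).
Multiplying both sides by 31: x ≡ 31·1 = 31 ≡ 31 (mod 37).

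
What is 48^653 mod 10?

Powers of 8 mod 10 repeat with period 4: 8, 4, 2, 6.
653 leaves remainder 1 on division by 4, so 48^653 ends in 8.

8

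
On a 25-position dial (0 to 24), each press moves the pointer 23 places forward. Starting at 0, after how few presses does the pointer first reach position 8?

21

23⁻¹ ≡ 12 (mod 25) because 23·12 = 276 = 11·25 + 1.
Multiplying both sides by 12: x ≡ 12·8 = 96 ≡ 21 (mod 25).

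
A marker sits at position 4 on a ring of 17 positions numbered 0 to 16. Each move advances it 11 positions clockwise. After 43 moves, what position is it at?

43·11 = 473.
473 mod 17 = 14 (since 27·17 = 459).
(4 + 14) mod 17 = 1.

1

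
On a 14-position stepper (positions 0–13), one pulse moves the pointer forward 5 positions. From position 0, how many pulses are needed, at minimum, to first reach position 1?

3

14 = 2·5 + 4
5 = 1·4 + 1
4 = 4·1 + 0
Back-substituting gives 5·3 ≡ 1 (mod 14).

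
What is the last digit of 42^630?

The units digit of 42^n cycles with period 4: 2, 4, 8, 6, …
630 mod 4 = 2, so the last digit matches 2^2 = 4.

4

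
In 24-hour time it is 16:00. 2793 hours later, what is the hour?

1

2793 mod 24 = 9 (since 116·24 = 2784).
(16 + 9) mod 24 = 1.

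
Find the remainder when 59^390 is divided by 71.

48

By repeated squaring mod 71: 59^1≡59, 59^2≡2, 59^4≡4, 59^8≡16, 59^16≡43, 59^32≡3, 59^64≡9, 59^128≡10, 59^256≡29.
Since 390 = 2 + 4 + 128 + 256 in binary, 59^390 ≡ 2·4·10·29 ≡ 48 (mod 71).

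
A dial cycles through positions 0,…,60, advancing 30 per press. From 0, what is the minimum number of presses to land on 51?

The inverse of 30 mod 61 is 59 (since 30·59 = 1770 ≡ 1).
So x ≡ 59·51 = 3009 ≡ 20 (mod 61).
Check: 30·20 = 600 = 9·61 + 51.

20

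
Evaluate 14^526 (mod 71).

Successive squares of 14 mod 71: 14^1≡14, 14^2≡54, 14^4≡5, 14^8≡25, 14^16≡57, 14^32≡54, 14^64≡5, 14^128≡25, 14^256≡57, 14^512≡54.
526 = 2 + 4 + 8 + 512, so 14^526 ≡ 54·5·25·54 ≡ 57 (mod 71).

57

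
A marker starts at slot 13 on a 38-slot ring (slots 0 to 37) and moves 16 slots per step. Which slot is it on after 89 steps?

31

89·16 = 1424.
1424 = 37·38 + 18, so 1424 mod 38 = 18.
(13 + 18) mod 38 = 31.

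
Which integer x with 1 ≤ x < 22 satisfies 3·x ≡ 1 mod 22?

15

3·15 = 45 = 2·22 + 1, so 3⁻¹ ≡ 15 (mod 22).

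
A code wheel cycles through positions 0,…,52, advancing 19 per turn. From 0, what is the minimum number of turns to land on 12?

9

19⁻¹ ≡ 14 (mod 53) because 19·14 = 266 = 5·53 + 1.
Multiplying both sides by 14: x ≡ 14·12 = 168 ≡ 9 (mod 53).
Check: 19·9 = 171 = 3·53 + 12.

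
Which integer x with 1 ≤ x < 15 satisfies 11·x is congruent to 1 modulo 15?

11

11·11 = 121 = 8·15 + 1, so 11⁻¹ ≡ 11 (mod 15).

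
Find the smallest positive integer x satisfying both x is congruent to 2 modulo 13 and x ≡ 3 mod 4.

15

x ≡ 3 (mod 4) gives x ∈ {3, 7, 11, 15}.
The first of these with x mod 13 = 2 is 15.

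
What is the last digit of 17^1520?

1

The units digit of 17^n cycles with period 4: 7, 9, 3, 1, …
1520 mod 4 = 0, so the last digit matches 7^4 = 1.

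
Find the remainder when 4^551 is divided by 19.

16

Square-and-reduce mod 19: 4^1≡4, 4^2≡16, 4^4≡9, 4^8≡5, 4^16≡6, 4^32≡17, 4^64≡4, 4^128≡16, 4^256≡9, 4^512≡5.
Since 551 = 1 + 2 + 4 + 32 + 512 in binary, 4^551 ≡ 4·16·9·17·5 ≡ 16 (mod 19).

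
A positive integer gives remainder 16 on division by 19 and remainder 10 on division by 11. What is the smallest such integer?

54

x ≡ 10 (mod 11) gives x ∈ {10, 21, 32, 43, 54}.
The first of these with x mod 19 = 16 is 54.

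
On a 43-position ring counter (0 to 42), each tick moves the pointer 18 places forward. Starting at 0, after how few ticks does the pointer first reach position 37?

The inverse of 18 mod 43 is 12 (since 18·12 = 216 ≡ 1).
So x ≡ 12·37 = 444 ≡ 14 (mod 43).
Check: 18·14 = 252 = 5·43 + 37.

14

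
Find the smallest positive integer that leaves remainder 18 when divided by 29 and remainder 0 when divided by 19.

x ≡ 0 (mod 19) gives x ∈ {0, 19, 38, 57, 76}.
The first of these with x mod 29 = 18 is 76.

76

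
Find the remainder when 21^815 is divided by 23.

21

Square-and-reduce mod 23: 21^1≡21, 21^2≡4, 21^4≡16, 21^8≡3, 21^16≡9, 21^32≡12, 21^64≡6, 21^128≡13, 21^256≡8, 21^512≡18.
815 = 1 + 2 + 4 + 8 + 32 + 256 + 512, so 21^815 ≡ 21·4·16·3·12·8·18 ≡ 21 (mod 23).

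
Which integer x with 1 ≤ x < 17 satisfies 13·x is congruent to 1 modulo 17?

4

13·4 = 52 = 3·17 + 1, so 13⁻¹ ≡ 4 (mod 17).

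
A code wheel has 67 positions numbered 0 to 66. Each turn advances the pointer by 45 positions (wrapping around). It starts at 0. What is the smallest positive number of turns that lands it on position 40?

53

The inverse of 45 mod 67 is 3 (since 45·3 = 135 ≡ 1).
Multiplying both sides by 3: x ≡ 3·40 = 120 ≡ 53 (mod 67).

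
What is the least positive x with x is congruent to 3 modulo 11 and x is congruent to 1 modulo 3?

Since 3·4 ≡ 1 (mod 11), take x = 1 + 3·((3−1)·4 mod 11) = 1 + 3·8 = 25.
Check: 25 mod 11 = 3, 25 mod 3 = 1.

25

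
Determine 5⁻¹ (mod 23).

14

5·14 = 70 = 3·23 + 1, so 5⁻¹ ≡ 14 (mod 23).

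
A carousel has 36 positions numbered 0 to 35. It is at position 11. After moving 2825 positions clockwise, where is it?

28

2825 = 78·36 + 17, so 2825 mod 36 = 17.
(11 + 17) mod 36 = 28.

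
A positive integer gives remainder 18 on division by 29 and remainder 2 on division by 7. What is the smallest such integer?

163

x ≡ 2 (mod 7) gives x ∈ {2, 9, 16, 23, 30, 37, 44, 51, …}.
The first of these with x mod 29 = 18 is 163.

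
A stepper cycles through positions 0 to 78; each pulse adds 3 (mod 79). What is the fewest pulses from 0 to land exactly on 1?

3·53 = 159 = 2·79 + 1, so 3⁻¹ ≡ 53 (mod 79).

53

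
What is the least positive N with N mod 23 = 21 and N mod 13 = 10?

205

Since 13·16 ≡ 1 (mod 23), take x = 10 + 13·((21−10)·16 mod 23) = 10 + 13·15 = 205.
Check: 205 mod 23 = 21, 205 mod 13 = 10.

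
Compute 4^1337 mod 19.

17

Square-and-reduce mod 19: 4^1≡4, 4^2≡16, 4^4≡9, 4^8≡5, 4^16≡6, 4^32≡17, 4^64≡4, 4^128≡16, 4^256≡9, 4^512≡5, 4^1024≡6.
Since 1337 = 1 + 8 + 16 + 32 + 256 + 1024 in binary, 4^1337 ≡ 4·5·6·17·9·6 ≡ 17 (mod 19).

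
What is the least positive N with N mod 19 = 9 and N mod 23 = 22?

275

x ≡ 9 (mod 19) gives x ∈ {9, 28, 47, 66, 85, 104, 123, 142, …}.
The first of these with x mod 23 = 22 is 275.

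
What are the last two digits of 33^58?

Square-and-reduce mod 100: 33^1≡33, 33^2≡89, 33^4≡21, 33^8≡41, 33^16≡81, 33^32≡61.
Since 58 = 2 + 8 + 16 + 32 in binary, 33^58 ≡ 89·41·81·61 ≡ 9 (mod 100).

09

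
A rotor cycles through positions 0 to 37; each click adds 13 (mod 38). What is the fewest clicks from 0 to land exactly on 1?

3

13·3 = 39 = 1·38 + 1, so 13⁻¹ ≡ 3 (mod 38).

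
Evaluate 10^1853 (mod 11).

10

Successive squares of 10 mod 11: 10^1≡10, 10^2≡1, 10^4≡1, 10^8≡1, 10^16≡1, 10^32≡1, 10^64≡1, 10^128≡1, 10^256≡1, 10^512≡1, 10^1024≡1.
Since 1853 = 1 + 4 + 8 + 16 + 32 + 256 + 512 + 1024 in binary, 10^1853 ≡ 10·1·1·1·1·1·1·1 ≡ 10 (mod 11).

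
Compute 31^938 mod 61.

By repeated squaring mod 61: 31^1≡31, 31^2≡46, 31^4≡42, 31^8≡56, 31^16≡25, 31^32≡15, 31^64≡42, 31^128≡56, 31^256≡25, 31^512≡15.
Since 938 = 2 + 8 + 32 + 128 + 256 + 512 in binary, 31^938 ≡ 46·56·15·56·25·15 ≡ 5 (mod 61).

5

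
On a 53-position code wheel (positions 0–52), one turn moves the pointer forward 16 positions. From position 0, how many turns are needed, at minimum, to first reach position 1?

10

53 = 3·16 + 5
16 = 3·5 + 1
5 = 5·1 + 0
Back-substituting gives 16·10 ≡ 1 (mod 53).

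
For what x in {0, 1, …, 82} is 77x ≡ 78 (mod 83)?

70

The inverse of 77 mod 83 is 69 (since 77·69 = 5313 ≡ 1).
Multiplying both sides by 69: x ≡ 69·78 = 5382 ≡ 70 (mod 83).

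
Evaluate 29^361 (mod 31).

29

Successive squares of 29 mod 31: 29^1≡29, 29^2≡4, 29^4≡16, 29^8≡8, 29^16≡2, 29^32≡4, 29^64≡16, 29^128≡8, 29^256≡2.
Since 361 = 1 + 8 + 32 + 64 + 256 in binary, 29^361 ≡ 29·8·4·16·2 ≡ 29 (mod 31).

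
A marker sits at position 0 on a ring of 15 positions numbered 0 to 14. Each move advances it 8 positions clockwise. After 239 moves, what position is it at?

7

239·8 = 1912.
1912 = 127·15 + 7, so 1912 mod 15 = 7.
(0 + 7) mod 15 = 7.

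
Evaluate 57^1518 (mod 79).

65

Square-and-reduce mod 79: 57^1≡57, 57^2≡10, 57^4≡21, 57^8≡46, 57^16≡62, 57^32≡52, 57^64≡18, 57^128≡8, 57^256≡64, 57^512≡67, 57^1024≡65.
Since 1518 = 2 + 4 + 8 + 32 + 64 + 128 + 256 + 1024 in binary, 57^1518 ≡ 10·21·46·52·18·8·64·65 ≡ 65 (mod 79).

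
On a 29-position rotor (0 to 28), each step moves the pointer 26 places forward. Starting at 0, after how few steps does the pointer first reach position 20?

The inverse of 26 mod 29 is 19 (since 26·19 = 494 ≡ 1).
So x ≡ 19·20 = 380 ≡ 3 (mod 29).

3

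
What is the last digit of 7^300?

The units digit of 7^n cycles with period 4: 7, 9, 3, 1, …
300 mod 4 = 0, so the last digit matches 7^4 = 1.

1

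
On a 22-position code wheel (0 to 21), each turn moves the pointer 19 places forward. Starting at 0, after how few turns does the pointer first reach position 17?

19⁻¹ ≡ 7 (mod 22) because 19·7 = 133 = 6·22 + 1.
Multiplying both sides by 7: x ≡ 7·17 = 119 ≡ 9 (mod 22).
Check: 19·9 = 171 = 7·22 + 17.

9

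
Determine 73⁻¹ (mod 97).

4

97 = 1·73 + 24
73 = 3·24 + 1
24 = 24·1 + 0
Back-substituting gives 73·4 ≡ 1 (mod 97).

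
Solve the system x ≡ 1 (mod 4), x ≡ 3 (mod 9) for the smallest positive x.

x ≡ 1 (mod 4) gives x ∈ {1, 5, 9, 13, 17, 21}.
The first of these with x mod 9 = 3 is 21.

21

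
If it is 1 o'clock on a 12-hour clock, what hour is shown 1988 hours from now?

9

1988 mod 12 = 8 (since 165·12 = 1980).
1 + 8 → 9 on a 12-hour dial.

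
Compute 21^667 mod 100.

Successive squares of 21 mod 100: 21^1≡21, 21^2≡41, 21^4≡81, 21^8≡61, 21^16≡21, 21^32≡41, 21^64≡81, 21^128≡61, 21^256≡21, 21^512≡41.
667 = 1 + 2 + 8 + 16 + 128 + 512, so 21^667 ≡ 21·41·61·21·61·41 ≡ 41 (mod 100).

41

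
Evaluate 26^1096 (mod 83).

75

Successive squares of 26 mod 83: 26^1≡26, 26^2≡12, 26^4≡61, 26^8≡69, 26^16≡30, 26^32≡70, 26^64≡3, 26^128≡9, 26^256≡81, 26^512≡4, 26^1024≡16.
Since 1096 = 8 + 64 + 1024 in binary, 26^1096 ≡ 69·3·16 ≡ 75 (mod 83).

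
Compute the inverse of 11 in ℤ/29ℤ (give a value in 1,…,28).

11·8 = 88 = 3·29 + 1, so 11⁻¹ ≡ 8 (mod 29).

8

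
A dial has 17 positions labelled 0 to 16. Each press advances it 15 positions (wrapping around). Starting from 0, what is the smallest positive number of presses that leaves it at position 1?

17 = 1·15 + 2
15 = 7·2 + 1
2 = 2·1 + 0
Back-substituting gives 15·8 ≡ 1 (mod 17).

8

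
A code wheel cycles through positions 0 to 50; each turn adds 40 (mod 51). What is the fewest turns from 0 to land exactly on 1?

51 = 1·40 + 11
40 = 3·11 + 7
11 = 1·7 + 4
7 = 1·4 + 3
4 = 1·3 + 1
3 = 3·1 + 0
Back-substituting gives 40·37 ≡ 1 (mod 51).

37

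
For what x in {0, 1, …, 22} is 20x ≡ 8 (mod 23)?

5

The inverse of 20 mod 23 is 15 (since 20·15 = 300 ≡ 1).
Multiplying both sides by 15: x ≡ 15·8 = 120 ≡ 5 (mod 23).
Check: 20·5 = 100 = 4·23 + 8.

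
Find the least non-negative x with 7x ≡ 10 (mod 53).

7⁻¹ ≡ 38 (mod 53) because 7·38 = 266 = 5·53 + 1.
Multiplying both sides by 38: x ≡ 38·10 = 380 ≡ 9 (mod 53).

9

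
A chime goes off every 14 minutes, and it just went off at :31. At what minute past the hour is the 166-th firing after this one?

15

166·14 = 2324.
2324 = 38·60 + 44, so 2324 mod 60 = 44.
(31 + 44) mod 60 = 15.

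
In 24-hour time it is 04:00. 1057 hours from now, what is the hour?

5

1057 mod 24 = 1 (since 44·24 = 1056).
(4 + 1) mod 24 = 5.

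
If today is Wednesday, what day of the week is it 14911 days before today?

Tuesday

Dividing 14911 by 7 gives quotient 2130 and remainder 1.
Wednesday − 1 day → Tuesday.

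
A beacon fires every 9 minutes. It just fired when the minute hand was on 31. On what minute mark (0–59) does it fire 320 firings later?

31

320·9 = 2880.
2880 mod 60 = 0 (since 48·60 = 2880).
(31 + 0) mod 60 = 31.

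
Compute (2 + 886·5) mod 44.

886·5 = 4430.
Dividing 4430 by 44 gives quotient 100 and remainder 30.
(2 + 30) mod 44 = 32.

32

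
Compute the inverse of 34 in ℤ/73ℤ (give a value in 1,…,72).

58

34·58 = 1972 = 27·73 + 1, so 34⁻¹ ≡ 58 (mod 73).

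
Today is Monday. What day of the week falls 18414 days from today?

18414 = 2630·7 + 4, so 18414 mod 7 = 4.
Monday + 4 days → Friday.

Friday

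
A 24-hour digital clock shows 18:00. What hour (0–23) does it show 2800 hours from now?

10

2800 = 116·24 + 16, so 2800 mod 24 = 16.
(18 + 16) mod 24 = 10.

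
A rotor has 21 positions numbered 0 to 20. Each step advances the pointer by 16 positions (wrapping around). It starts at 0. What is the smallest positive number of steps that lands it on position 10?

19

16⁻¹ ≡ 4 (mod 21) because 16·4 = 64 = 3·21 + 1.
Multiplying both sides by 4: x ≡ 4·10 = 40 ≡ 19 (mod 21).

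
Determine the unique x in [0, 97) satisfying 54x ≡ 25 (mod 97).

31

The inverse of 54 mod 97 is 9 (since 54·9 = 486 ≡ 1).
So x ≡ 9·25 = 225 ≡ 31 (mod 97).
Check: 54·31 = 1674 = 17·97 + 25.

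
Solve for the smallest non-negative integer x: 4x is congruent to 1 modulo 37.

28

4⁻¹ ≡ 28 (mod 37) because 4·28 = 112 = 3·37 + 1.
So x ≡ 28·1 = 28 ≡ 28 (mod 37).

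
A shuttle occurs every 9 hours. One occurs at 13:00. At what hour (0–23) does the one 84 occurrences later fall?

84·9 = 756.
756 mod 24 = 12 (since 31·24 = 744).
(13 + 12) mod 24 = 1.

1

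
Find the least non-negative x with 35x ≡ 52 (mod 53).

The inverse of 35 mod 53 is 50 (since 35·50 = 1750 ≡ 1).
Multiplying both sides by 50: x ≡ 50·52 = 2600 ≡ 3 (mod 53).
Check: 35·3 = 105 = 1·53 + 52.

3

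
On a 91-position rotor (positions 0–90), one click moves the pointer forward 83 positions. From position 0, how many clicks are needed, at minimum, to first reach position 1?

91 = 1·83 + 8
83 = 10·8 + 3
8 = 2·3 + 2
3 = 1·2 + 1
2 = 2·1 + 0
Back-substituting gives 83·34 ≡ 1 (mod 91).

34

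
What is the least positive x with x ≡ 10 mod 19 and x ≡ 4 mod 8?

Since 8·12 ≡ 1 (mod 19), take x = 4 + 8·((10−4)·12 mod 19) = 4 + 8·15 = 124.
Check: 124 mod 19 = 10, 124 mod 8 = 4.

124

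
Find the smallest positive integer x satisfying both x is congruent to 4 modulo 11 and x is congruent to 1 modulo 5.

Since 5·9 ≡ 1 (mod 11), take x = 1 + 5·((4−1)·9 mod 11) = 1 + 5·5 = 26.
Check: 26 mod 11 = 4, 26 mod 5 = 1.

26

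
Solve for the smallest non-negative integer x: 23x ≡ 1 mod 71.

34

23⁻¹ ≡ 34 (mod 71) because 23·34 = 782 = 11·71 + 1.
Multiplying both sides by 34: x ≡ 34·1 = 34 ≡ 34 (mod 71).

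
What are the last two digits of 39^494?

Successive squares of 39 mod 100: 39^1≡39, 39^2≡21, 39^4≡41, 39^8≡81, 39^16≡61, 39^32≡21, 39^64≡41, 39^128≡81, 39^256≡61.
Since 494 = 2 + 4 + 8 + 32 + 64 + 128 + 256 in binary, 39^494 ≡ 21·41·81·21·41·81·61 ≡ 41 (mod 100).

41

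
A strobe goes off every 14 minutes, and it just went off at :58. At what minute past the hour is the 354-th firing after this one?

34

354·14 = 4956.
Dividing 4956 by 60 gives quotient 82 and remainder 36.
(58 + 36) mod 60 = 34.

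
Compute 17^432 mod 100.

61

Square-and-reduce mod 100: 17^1≡17, 17^2≡89, 17^4≡21, 17^8≡41, 17^16≡81, 17^32≡61, 17^64≡21, 17^128≡41, 17^256≡81.
Since 432 = 16 + 32 + 128 + 256 in binary, 17^432 ≡ 81·61·41·81 ≡ 61 (mod 100).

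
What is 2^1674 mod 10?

4

The units digit of 2^n cycles with period 4: 2, 4, 8, 6, …
1674 leaves remainder 2 on division by 4, so 2^1674 ends in 4.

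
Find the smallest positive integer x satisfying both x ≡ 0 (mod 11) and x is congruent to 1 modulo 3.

x ≡ 1 (mod 3) gives x ∈ {1, 4, 7, 10, 13, 16, 19, 22}.
The first of these with x mod 11 = 0 is 22.

22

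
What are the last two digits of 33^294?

29

Successive squares of 33 mod 100: 33^1≡33, 33^2≡89, 33^4≡21, 33^8≡41, 33^16≡81, 33^32≡61, 33^64≡21, 33^128≡41, 33^256≡81.
Since 294 = 2 + 4 + 32 + 256 in binary, 33^294 ≡ 89·21·61·81 ≡ 29 (mod 100).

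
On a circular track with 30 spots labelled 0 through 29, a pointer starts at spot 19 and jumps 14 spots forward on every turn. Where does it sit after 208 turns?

21

208·14 = 2912.
2912 mod 30 = 2 (since 97·30 = 2910).
(19 + 2) mod 30 = 21.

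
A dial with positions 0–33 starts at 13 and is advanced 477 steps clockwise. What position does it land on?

Dividing 477 by 34 gives quotient 14 and remainder 1.
(13 + 1) mod 34 = 14.

14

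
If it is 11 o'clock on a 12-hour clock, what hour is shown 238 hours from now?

238 − 19·12 = 10, so 238 ≡ 10 (mod 12).
11 + 10 → 9 on a 12-hour dial.

9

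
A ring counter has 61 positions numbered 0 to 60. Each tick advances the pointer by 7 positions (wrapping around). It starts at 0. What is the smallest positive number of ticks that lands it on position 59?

52

The inverse of 7 mod 61 is 35 (since 7·35 = 245 ≡ 1).
Multiplying both sides by 35: x ≡ 35·59 = 2065 ≡ 52 (mod 61).
Check: 7·52 = 364 = 5·61 + 59.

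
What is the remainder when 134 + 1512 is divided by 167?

1512 − 9·167 = 9, so 1512 ≡ 9 (mod 167).
(134 + 9) mod 167 = 143.

143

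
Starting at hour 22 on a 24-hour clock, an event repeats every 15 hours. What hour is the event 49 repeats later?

49·15 = 735.
735 − 30·24 = 15, so 735 ≡ 15 (mod 24).
(22 + 15) mod 24 = 13.

13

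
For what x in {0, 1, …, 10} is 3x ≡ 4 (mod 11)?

3⁻¹ ≡ 4 (mod 11) because 3·4 = 12 = 1·11 + 1.
Multiplying both sides by 4: x ≡ 4·4 = 16 ≡ 5 (mod 11).
Check: 3·5 = 15 = 1·11 + 4.

5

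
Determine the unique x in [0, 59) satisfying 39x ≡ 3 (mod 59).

39⁻¹ ≡ 56 (mod 59) because 39·56 = 2184 = 37·59 + 1.
Multiplying both sides by 56: x ≡ 56·3 = 168 ≡ 50 (mod 59).

50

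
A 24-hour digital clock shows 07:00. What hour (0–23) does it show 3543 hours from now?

22

3543 = 147·24 + 15, so 3543 mod 24 = 15.
(7 + 15) mod 24 = 22.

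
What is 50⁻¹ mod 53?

53 = 1·50 + 3
50 = 16·3 + 2
3 = 1·2 + 1
2 = 2·1 + 0
Back-substituting gives 50·35 ≡ 1 (mod 53).

35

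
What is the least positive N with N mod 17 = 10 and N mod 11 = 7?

95

x ≡ 7 (mod 11) gives x ∈ {7, 18, 29, 40, 51, 62, 73, 84, …}.
The first of these with x mod 17 = 10 is 95.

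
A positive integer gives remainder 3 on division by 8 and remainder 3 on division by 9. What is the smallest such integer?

3

x ≡ 3 (mod 8) gives x ∈ {3}.
The first of these with x mod 9 = 3 is 3.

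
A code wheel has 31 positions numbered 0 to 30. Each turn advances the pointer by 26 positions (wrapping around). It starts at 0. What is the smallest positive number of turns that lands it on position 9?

23

The inverse of 26 mod 31 is 6 (since 26·6 = 156 ≡ 1).
So x ≡ 6·9 = 54 ≡ 23 (mod 31).
Check: 26·23 = 598 = 19·31 + 9.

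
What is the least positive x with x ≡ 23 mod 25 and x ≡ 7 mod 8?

x ≡ 7 (mod 8) gives x ∈ {7, 15, 23}.
The first of these with x mod 25 = 23 is 23.

23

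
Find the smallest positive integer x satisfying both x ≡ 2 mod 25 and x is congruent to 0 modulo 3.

x ≡ 0 (mod 3) gives x ∈ {0, 3, 6, 9, 12, 15, 18, 21, …}.
The first of these with x mod 25 = 2 is 27.

27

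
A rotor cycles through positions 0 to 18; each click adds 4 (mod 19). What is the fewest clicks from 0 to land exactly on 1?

5

4·5 = 20 = 1·19 + 1, so 4⁻¹ ≡ 5 (mod 19).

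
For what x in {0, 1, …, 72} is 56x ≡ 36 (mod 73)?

56⁻¹ ≡ 30 (mod 73) because 56·30 = 1680 = 23·73 + 1.
Multiplying both sides by 30: x ≡ 30·36 = 1080 ≡ 58 (mod 73).
Check: 56·58 = 3248 = 44·73 + 36.

58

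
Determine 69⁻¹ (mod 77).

48

69·48 = 3312 = 43·77 + 1, so 69⁻¹ ≡ 48 (mod 77).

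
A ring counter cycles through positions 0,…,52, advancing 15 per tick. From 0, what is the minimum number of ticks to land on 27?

23

The inverse of 15 mod 53 is 46 (since 15·46 = 690 ≡ 1).
So x ≡ 46·27 = 1242 ≡ 23 (mod 53).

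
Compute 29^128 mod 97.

35

Square-and-reduce mod 97: 29^1≡29, 29^2≡65, 29^4≡54, 29^8≡6, 29^16≡36, 29^32≡35, 29^64≡61, 29^128≡35.
Since 128 = 128 in binary, 29^128 ≡ 35 ≡ 35 (mod 97).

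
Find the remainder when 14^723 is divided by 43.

By repeated squaring mod 43: 14^1≡14, 14^2≡24, 14^4≡17, 14^8≡31, 14^16≡15, 14^32≡10, 14^64≡14, 14^128≡24, 14^256≡17, 14^512≡31.
723 = 1 + 2 + 16 + 64 + 128 + 512, so 14^723 ≡ 14·24·15·14·24·31 ≡ 4 (mod 43).

4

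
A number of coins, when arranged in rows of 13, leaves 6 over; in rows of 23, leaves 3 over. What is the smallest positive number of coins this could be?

279

x ≡ 6 (mod 13) gives x ∈ {6, 19, 32, 45, 58, 71, 84, 97, …}.
The first of these with x mod 23 = 3 is 279.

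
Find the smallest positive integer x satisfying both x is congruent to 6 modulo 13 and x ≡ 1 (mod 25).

201

x ≡ 6 (mod 13) gives x ∈ {6, 19, 32, 45, 58, 71, 84, 97, …}.
The first of these with x mod 25 = 1 is 201.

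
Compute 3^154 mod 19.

Square-and-reduce mod 19: 3^1≡3, 3^2≡9, 3^4≡5, 3^8≡6, 3^16≡17, 3^32≡4, 3^64≡16, 3^128≡9.
154 = 2 + 8 + 16 + 128, so 3^154 ≡ 9·6·17·9 ≡ 16 (mod 19).

16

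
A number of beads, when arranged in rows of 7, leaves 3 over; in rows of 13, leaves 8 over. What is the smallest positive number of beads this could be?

73

x ≡ 3 (mod 7) gives x ∈ {3, 10, 17, 24, 31, 38, 45, 52, …}.
The first of these with x mod 13 = 8 is 73.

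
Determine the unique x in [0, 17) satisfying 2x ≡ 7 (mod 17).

The inverse of 2 mod 17 is 9 (since 2·9 = 18 ≡ 1).
Multiplying both sides by 9: x ≡ 9·7 = 63 ≡ 12 (mod 17).

12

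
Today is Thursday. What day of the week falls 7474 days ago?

Saturday

7474 − 1067·7 = 5, so 7474 ≡ 5 (mod 7).
Thursday − 5 days → Saturday.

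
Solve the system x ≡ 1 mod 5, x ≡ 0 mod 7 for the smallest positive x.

x ≡ 1 (mod 5) gives x ∈ {1, 6, 11, 16, 21}.
The first of these with x mod 7 = 0 is 21.

21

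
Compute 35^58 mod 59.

Square-and-reduce mod 59: 35^1≡35, 35^2≡45, 35^4≡19, 35^8≡7, 35^16≡49, 35^32≡41.
58 = 2 + 8 + 16 + 32, so 35^58 ≡ 45·7·49·41 ≡ 1 (mod 59).

1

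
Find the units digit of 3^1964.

Powers of 3 mod 10 repeat with period 4: 3, 9, 7, 1.
1964 mod 4 = 0, so the last digit matches 3^4 = 1.

1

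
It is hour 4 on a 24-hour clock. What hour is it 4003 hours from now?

Dividing 4003 by 24 gives quotient 166 and remainder 19.
(4 + 19) mod 24 = 23.

23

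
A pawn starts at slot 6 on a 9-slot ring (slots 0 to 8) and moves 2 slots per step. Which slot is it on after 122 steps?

122·2 = 244.
244 mod 9 = 1 (since 27·9 = 243).
(6 + 1) mod 9 = 7.

7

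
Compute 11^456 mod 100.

Square-and-reduce mod 100: 11^1≡11, 11^2≡21, 11^4≡41, 11^8≡81, 11^16≡61, 11^32≡21, 11^64≡41, 11^128≡81, 11^256≡61.
Since 456 = 8 + 64 + 128 + 256 in binary, 11^456 ≡ 81·41·81·61 ≡ 61 (mod 100).

61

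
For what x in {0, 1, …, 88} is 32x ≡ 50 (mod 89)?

85

The inverse of 32 mod 89 is 64 (since 32·64 = 2048 ≡ 1).
Multiplying both sides by 64: x ≡ 64·50 = 3200 ≡ 85 (mod 89).
Check: 32·85 = 2720 = 30·89 + 50.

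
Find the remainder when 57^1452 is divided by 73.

Square-and-reduce mod 73: 57^1≡57, 57^2≡37, 57^4≡55, 57^8≡32, 57^16≡2, 57^32≡4, 57^64≡16, 57^128≡37, 57^256≡55, 57^512≡32, 57^1024≡2.
1452 = 4 + 8 + 32 + 128 + 256 + 1024, so 57^1452 ≡ 55·32·4·37·55·2 ≡ 8 (mod 73).

8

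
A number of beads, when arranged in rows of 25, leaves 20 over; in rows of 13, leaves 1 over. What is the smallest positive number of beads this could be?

Since 13·2 ≡ 1 (mod 25), take x = 1 + 13·((20−1)·2 mod 25) = 1 + 13·13 = 170.
Check: 170 mod 25 = 20, 170 mod 13 = 1.

170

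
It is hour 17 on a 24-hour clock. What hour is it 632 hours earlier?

9

632 − 26·24 = 8, so 632 ≡ 8 (mod 24).
(17 − 8) mod 24 = 9.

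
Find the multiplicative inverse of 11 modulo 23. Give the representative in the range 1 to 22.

21

23 = 2·11 + 1
11 = 11·1 + 0
Back-substituting gives 11·21 ≡ 1 (mod 23).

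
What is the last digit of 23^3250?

9

The units digit of 23^n cycles with period 4: 3, 9, 7, 1, …
3250 leaves remainder 2 on division by 4, so 23^3250 ends in 9.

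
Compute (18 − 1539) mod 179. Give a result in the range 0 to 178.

1539 = 8·179 + 107, so 1539 mod 179 = 107.
(18 − 107) mod 179 = 90.

90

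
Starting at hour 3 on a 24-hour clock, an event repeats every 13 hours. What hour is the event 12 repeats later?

12·13 = 156.
Dividing 156 by 24 gives quotient 6 and remainder 12.
(3 + 12) mod 24 = 15.

15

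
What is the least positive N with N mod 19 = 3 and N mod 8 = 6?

22

x ≡ 6 (mod 8) gives x ∈ {6, 14, 22}.
The first of these with x mod 19 = 3 is 22.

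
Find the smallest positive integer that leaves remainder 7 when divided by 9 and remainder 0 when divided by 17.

34

x ≡ 7 (mod 9) gives x ∈ {7, 16, 25, 34}.
The first of these with x mod 17 = 0 is 34.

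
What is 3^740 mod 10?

Powers of 3 mod 10 repeat with period 4: 3, 9, 7, 1.
740 leaves remainder 0 on division by 4, so 3^740 ends in 1.

1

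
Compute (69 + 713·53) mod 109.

35

713·53 = 37789.
37789 − 346·109 = 75, so 37789 ≡ 75 (mod 109).
(69 + 75) mod 109 = 35.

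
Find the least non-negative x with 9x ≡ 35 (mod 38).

9⁻¹ ≡ 17 (mod 38) because 9·17 = 153 = 4·38 + 1.
Multiplying both sides by 17: x ≡ 17·35 = 595 ≡ 25 (mod 38).
Check: 9·25 = 225 = 5·38 + 35.

25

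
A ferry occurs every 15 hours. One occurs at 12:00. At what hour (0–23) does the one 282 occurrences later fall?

18

282·15 = 4230.
Dividing 4230 by 24 gives quotient 176 and remainder 6.
(12 + 6) mod 24 = 18.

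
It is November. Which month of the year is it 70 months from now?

70 mod 12 = 10 (since 5·12 = 60).
November + 10 months → September.

September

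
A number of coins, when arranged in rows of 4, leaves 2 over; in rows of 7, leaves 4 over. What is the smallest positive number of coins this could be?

18

x ≡ 2 (mod 4) gives x ∈ {2, 6, 10, 14, 18}.
The first of these with x mod 7 = 4 is 18.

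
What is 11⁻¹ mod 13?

13 = 1·11 + 2
11 = 5·2 + 1
2 = 2·1 + 0
Back-substituting gives 11·6 ≡ 1 (mod 13).

6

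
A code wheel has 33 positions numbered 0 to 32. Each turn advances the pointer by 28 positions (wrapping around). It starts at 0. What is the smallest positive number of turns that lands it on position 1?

The inverse of 28 mod 33 is 13 (since 28·13 = 364 ≡ 1).
Multiplying both sides by 13: x ≡ 13·1 = 13 ≡ 13 (mod 33).

13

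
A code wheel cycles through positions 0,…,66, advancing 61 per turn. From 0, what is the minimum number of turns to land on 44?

The inverse of 61 mod 67 is 11 (since 61·11 = 671 ≡ 1).
So x ≡ 11·44 = 484 ≡ 15 (mod 67).

15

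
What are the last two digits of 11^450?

By repeated squaring mod 100: 11^1≡11, 11^2≡21, 11^4≡41, 11^8≡81, 11^16≡61, 11^32≡21, 11^64≡41, 11^128≡81, 11^256≡61.
Since 450 = 2 + 64 + 128 + 256 in binary, 11^450 ≡ 21·41·81·61 ≡ 1 (mod 100).

01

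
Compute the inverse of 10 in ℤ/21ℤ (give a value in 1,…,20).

10·19 = 190 = 9·21 + 1, so 10⁻¹ ≡ 19 (mod 21).

19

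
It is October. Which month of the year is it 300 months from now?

300 mod 12 = 0 (since 25·12 = 300).
October + 0 months → October.

October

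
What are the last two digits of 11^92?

21

Square-and-reduce mod 100: 11^1≡11, 11^2≡21, 11^4≡41, 11^8≡81, 11^16≡61, 11^32≡21, 11^64≡41.
92 = 4 + 8 + 16 + 64, so 11^92 ≡ 41·81·61·41 ≡ 21 (mod 100).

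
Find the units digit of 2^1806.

4

The units digit of 2^n cycles with period 4: 2, 4, 8, 6, …
1806 leaves remainder 2 on division by 4, so 2^1806 ends in 4.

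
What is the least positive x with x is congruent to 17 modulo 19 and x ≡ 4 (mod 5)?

74

x ≡ 4 (mod 5) gives x ∈ {4, 9, 14, 19, 24, 29, 34, 39, …}.
The first of these with x mod 19 = 17 is 74.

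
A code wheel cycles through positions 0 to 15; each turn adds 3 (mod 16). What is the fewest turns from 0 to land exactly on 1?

11

16 = 5·3 + 1
3 = 3·1 + 0
Back-substituting gives 3·11 ≡ 1 (mod 16).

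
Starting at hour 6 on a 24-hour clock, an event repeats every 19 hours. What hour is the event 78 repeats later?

0

78·19 = 1482.
1482 − 61·24 = 18, so 1482 ≡ 18 (mod 24).
(6 + 18) mod 24 = 0.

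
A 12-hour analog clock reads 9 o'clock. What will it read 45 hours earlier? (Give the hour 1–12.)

12

Dividing 45 by 12 gives quotient 3 and remainder 9.
9 − 9 → 12 on a 12-hour dial.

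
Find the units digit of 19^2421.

The units digit of 19^n cycles with period 2: 9, 1, …
2421 mod 2 = 1, so the last digit matches 9^1 = 9.

9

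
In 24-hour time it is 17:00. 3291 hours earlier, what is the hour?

14

3291 mod 24 = 3 (since 137·24 = 3288).
(17 − 3) mod 24 = 14.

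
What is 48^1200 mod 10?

6

Powers of 8 mod 10 repeat with period 4: 8, 4, 2, 6.
1200 leaves remainder 0 on division by 4, so 48^1200 ends in 6.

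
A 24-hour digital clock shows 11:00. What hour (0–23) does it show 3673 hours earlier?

3673 − 153·24 = 1, so 3673 ≡ 1 (mod 24).
(11 − 1) mod 24 = 10.

10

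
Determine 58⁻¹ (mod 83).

83 = 1·58 + 25
58 = 2·25 + 8
25 = 3·8 + 1
8 = 8·1 + 0
Back-substituting gives 58·73 ≡ 1 (mod 83).

73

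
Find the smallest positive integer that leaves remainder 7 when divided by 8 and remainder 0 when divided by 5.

15

x ≡ 0 (mod 5) gives x ∈ {0, 5, 10, 15}.
The first of these with x mod 8 = 7 is 15.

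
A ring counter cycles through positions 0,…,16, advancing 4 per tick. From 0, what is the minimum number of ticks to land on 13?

16

The inverse of 4 mod 17 is 13 (since 4·13 = 52 ≡ 1).
Multiplying both sides by 13: x ≡ 13·13 = 169 ≡ 16 (mod 17).
Check: 4·16 = 64 = 3·17 + 13.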